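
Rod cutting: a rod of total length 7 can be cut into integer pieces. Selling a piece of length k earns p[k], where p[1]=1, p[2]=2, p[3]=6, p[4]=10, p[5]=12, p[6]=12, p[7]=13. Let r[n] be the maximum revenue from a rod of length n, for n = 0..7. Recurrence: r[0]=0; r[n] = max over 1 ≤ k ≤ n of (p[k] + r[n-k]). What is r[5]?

12

   n    0    1    2    3    4    5    6    7
r[n]    0    1    2    6   10   12   13   16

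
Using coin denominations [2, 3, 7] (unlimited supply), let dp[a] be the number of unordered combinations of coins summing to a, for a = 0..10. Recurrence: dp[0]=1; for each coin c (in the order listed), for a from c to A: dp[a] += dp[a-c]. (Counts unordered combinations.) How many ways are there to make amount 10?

3

after  coin     0     1     2     3     4     5     6     7     8     9    10
          2     1     0     1     0     1     0     1     0     1     0     1
          3     1     0     1     1     1     1     2     1     2     2     2
          7     1     0     1     1     1     1     2     2     2     3     3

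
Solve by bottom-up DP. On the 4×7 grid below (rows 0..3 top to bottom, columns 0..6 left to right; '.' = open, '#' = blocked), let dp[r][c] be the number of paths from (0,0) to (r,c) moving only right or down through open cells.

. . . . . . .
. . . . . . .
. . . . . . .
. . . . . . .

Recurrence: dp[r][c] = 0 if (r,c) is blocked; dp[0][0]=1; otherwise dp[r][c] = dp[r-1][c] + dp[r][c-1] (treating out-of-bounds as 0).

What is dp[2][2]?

r\c   0   1   2   3   4   5   6
  0   1   1   1   1   1   1   1
  1   1   2   3   4   5   6   7
  2   1   3   6  10  15  21  28
  3   1   4  10  20  35  56  84

6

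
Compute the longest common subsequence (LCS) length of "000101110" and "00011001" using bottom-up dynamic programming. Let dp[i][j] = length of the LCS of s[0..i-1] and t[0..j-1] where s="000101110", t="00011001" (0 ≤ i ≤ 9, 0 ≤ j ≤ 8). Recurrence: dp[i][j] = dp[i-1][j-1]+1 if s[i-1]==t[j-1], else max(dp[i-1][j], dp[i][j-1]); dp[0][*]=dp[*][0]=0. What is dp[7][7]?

5

   ''  0  0  0  1  1  0  0  1
''  0  0  0  0  0  0  0  0  0
 0  0  1  1  1  1  1  1  1  1
 0  0  1  2  2  2  2  2  2  2
 0  0  1  2  3  3  3  3  3  3
 1  0  1  2  3  4  4  4  4  4
 0  0  1  2  3  4  4  5  5  5
 1  0  1  2  3  4  5  5  5  6
 1  0  1  2  3  4  5  5  5  6
 1  0  1  2  3  4  5  5  5  6
 0  0  1  2  3  4  5  6  6  6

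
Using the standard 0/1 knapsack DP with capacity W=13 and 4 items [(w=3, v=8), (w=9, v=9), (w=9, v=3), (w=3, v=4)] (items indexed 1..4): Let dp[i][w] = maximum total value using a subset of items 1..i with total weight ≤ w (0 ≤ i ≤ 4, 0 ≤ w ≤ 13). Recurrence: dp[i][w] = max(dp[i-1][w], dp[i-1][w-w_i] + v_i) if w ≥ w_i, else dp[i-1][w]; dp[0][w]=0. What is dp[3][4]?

8

i\w   0   1   2   3   4   5   6   7   8   9  10  11  12  13
  0   0   0   0   0   0   0   0   0   0   0   0   0   0   0
  1   0   0   0   8   8   8   8   8   8   8   8   8   8   8
  2   0   0   0   8   8   8   8   8   8   9   9   9  17  17
  3   0   0   0   8   8   8   8   8   8   9   9   9  17  17
  4   0   0   0   8   8   8  12  12  12  12  12  12  17  17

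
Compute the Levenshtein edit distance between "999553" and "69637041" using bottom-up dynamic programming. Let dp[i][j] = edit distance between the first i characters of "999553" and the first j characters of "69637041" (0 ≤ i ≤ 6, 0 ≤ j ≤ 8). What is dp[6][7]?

   ''  6  9  6  3  7  0  4  1
''  0  1  2  3  4  5  6  7  8
 9  1  1  1  2  3  4  5  6  7
 9  2  2  1  2  3  4  5  6  7
 9  3  3  2  2  3  4  5  6  7
 5  4  4  3  3  3  4  5  6  7
 5  5  5  4  4  4  4  5  6  7
 3  6  6  5  5  4  5  5  6  7

6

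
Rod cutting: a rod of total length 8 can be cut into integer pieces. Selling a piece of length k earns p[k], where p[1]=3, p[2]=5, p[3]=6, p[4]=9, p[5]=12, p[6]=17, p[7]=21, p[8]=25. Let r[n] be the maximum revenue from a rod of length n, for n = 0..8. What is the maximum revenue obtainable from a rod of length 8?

25

   n    0    1    2    3    4    5    6    7    8
r[n]    0    3    6    9   12   15   18   21   25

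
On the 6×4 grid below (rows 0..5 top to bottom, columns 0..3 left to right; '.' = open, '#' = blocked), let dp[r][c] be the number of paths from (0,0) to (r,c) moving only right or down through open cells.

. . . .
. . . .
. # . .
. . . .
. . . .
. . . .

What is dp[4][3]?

17

r\c   0   1   2   3
  0   1   1   1   1
  1   1   2   3   4
  2   1   0   3   7
  3   1   1   4  11
  4   1   2   6  17
  5   1   3   9  26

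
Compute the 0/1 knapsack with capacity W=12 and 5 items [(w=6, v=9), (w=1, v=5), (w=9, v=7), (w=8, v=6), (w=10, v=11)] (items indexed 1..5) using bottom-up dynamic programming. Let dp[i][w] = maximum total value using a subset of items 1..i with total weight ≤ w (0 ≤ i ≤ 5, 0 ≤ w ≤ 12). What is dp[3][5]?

i\w   0   1   2   3   4   5   6   7   8   9  10  11  12
  0   0   0   0   0   0   0   0   0   0   0   0   0   0
  1   0   0   0   0   0   0   9   9   9   9   9   9   9
  2   0   5   5   5   5   5   9  14  14  14  14  14  14
  3   0   5   5   5   5   5   9  14  14  14  14  14  14
  4   0   5   5   5   5   5   9  14  14  14  14  14  14
  5   0   5   5   5   5   5   9  14  14  14  14  16  16

5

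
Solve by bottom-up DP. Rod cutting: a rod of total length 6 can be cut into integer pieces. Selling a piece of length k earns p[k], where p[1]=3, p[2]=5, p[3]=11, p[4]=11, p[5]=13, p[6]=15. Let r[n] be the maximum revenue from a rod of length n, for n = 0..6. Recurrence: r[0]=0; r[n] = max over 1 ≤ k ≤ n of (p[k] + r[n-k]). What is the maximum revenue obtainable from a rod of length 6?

22

   n    0    1    2    3    4    5    6
r[n]    0    3    6   11   14   17   22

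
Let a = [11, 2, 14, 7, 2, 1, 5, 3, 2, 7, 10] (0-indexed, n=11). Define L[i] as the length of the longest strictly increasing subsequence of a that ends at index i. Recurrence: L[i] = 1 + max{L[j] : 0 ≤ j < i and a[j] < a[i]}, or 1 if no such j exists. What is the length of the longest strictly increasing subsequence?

4

   i    0    1    2    3    4    5    6    7    8    9   10
a[i]   11    2   14    7    2    1    5    3    2    7   10
L[i]    1    1    2    2    1    1    2    2    2    3    4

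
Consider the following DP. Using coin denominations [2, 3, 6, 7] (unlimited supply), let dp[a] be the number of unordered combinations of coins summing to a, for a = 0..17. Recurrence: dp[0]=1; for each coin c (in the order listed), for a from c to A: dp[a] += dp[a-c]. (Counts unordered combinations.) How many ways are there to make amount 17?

after  coin     0     1     2     3     4     5     6     7     8     9    10    11    12    13    14    15    16    17
          2     1     0     1     0     1     0     1     0     1     0     1     0     1     0     1     0     1     0
          3     1     0     1     1     1     1     2     1     2     2     2     2     3     2     3     3     3     3
          6     1     0     1     1     1     1     3     1     3     3     3     3     6     3     6     6     6     6
          7     1     0     1     1     1     1     3     2     3     4     4     4     7     6     8     9    10    10

10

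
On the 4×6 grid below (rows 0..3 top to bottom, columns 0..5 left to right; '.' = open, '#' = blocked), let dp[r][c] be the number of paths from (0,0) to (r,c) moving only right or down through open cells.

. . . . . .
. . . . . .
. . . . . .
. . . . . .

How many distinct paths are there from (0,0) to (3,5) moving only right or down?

r\c   0   1   2   3   4   5
  0   1   1   1   1   1   1
  1   1   2   3   4   5   6
  2   1   3   6  10  15  21
  3   1   4  10  20  35  56

56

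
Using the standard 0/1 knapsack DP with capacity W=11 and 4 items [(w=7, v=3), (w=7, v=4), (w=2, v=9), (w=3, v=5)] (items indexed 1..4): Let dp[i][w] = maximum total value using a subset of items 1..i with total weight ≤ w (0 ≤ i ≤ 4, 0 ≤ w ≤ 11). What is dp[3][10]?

13

i\w   0   1   2   3   4   5   6   7   8   9  10  11
  0   0   0   0   0   0   0   0   0   0   0   0   0
  1   0   0   0   0   0   0   0   3   3   3   3   3
  2   0   0   0   0   0   0   0   4   4   4   4   4
  3   0   0   9   9   9   9   9   9   9  13  13  13
  4   0   0   9   9   9  14  14  14  14  14  14  14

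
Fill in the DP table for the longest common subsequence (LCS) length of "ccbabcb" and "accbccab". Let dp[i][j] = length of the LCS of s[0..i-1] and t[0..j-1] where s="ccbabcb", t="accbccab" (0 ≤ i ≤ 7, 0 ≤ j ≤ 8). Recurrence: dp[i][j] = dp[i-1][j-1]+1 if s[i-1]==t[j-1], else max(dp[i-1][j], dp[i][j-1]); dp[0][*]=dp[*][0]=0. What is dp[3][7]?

   ''  a  c  c  b  c  c  a  b
''  0  0  0  0  0  0  0  0  0
 c  0  0  1  1  1  1  1  1  1
 c  0  0  1  2  2  2  2  2  2
 b  0  0  1  2  3  3  3  3  3
 a  0  1  1  2  3  3  3  4  4
 b  0  1  1  2  3  3  3  4  5
 c  0  1  2  2  3  4  4  4  5
 b  0  1  2  2  3  4  4  4  5

3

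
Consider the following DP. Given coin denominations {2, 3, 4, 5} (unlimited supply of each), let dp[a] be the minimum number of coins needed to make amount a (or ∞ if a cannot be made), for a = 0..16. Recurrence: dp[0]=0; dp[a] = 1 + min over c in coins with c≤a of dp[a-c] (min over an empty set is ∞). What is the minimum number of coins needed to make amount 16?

4

 a  0  1  2  3  4  5  6  7  8  9 10 11 12 13 14 15 16
dp  0  -  1  1  1  1  2  2  2  2  2  3  3  3  3  3  4
(- denotes ∞ / unreachable)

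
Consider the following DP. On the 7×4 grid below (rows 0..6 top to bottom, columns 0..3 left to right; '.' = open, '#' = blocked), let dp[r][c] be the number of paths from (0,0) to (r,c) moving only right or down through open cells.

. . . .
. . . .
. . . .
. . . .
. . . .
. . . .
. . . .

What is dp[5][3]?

56

r\c   0   1   2   3
  0   1   1   1   1
  1   1   2   3   4
  2   1   3   6  10
  3   1   4  10  20
  4   1   5  15  35
  5   1   6  21  56
  6   1   7  28  84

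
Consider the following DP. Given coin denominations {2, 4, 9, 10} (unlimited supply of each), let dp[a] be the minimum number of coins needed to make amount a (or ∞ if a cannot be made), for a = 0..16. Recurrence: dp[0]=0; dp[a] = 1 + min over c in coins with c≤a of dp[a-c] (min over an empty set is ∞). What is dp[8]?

2

 a  0  1  2  3  4  5  6  7  8  9 10 11 12 13 14 15 16
dp  0  -  1  -  1  -  2  -  2  1  1  2  2  2  2  3  3
(- denotes ∞ / unreachable)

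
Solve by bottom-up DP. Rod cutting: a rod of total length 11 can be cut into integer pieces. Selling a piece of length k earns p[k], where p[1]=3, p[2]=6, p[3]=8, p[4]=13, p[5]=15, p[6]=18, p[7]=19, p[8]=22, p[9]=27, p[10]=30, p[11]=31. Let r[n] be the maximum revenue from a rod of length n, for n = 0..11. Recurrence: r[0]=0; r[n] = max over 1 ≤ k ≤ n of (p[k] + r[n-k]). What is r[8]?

26

   n    0    1    2    3    4    5    6    7    8    9   10   11
r[n]    0    3    6    9   13   16   19   22   26   29   32   35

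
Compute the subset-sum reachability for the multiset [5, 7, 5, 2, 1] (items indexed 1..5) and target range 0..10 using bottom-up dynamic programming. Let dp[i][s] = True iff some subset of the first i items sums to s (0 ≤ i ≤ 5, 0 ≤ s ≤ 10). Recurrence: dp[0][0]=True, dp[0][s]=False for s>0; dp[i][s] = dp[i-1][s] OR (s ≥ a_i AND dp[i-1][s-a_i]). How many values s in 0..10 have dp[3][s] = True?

i\s   0   1   2   3   4   5   6   7   8   9  10
  0   T   F   F   F   F   F   F   F   F   F   F
  1   T   F   F   F   F   T   F   F   F   F   F
  2   T   F   F   F   F   T   F   T   F   F   F
  3   T   F   F   F   F   T   F   T   F   F   T
  4   T   F   T   F   F   T   F   T   F   T   T
  5   T   T   T   T   F   T   T   T   T   T   T

4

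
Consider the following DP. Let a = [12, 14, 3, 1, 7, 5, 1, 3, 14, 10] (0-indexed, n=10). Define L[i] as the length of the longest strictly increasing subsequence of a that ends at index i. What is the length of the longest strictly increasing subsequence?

   i    0    1    2    3    4    5    6    7    8    9
a[i]   12   14    3    1    7    5    1    3   14   10
L[i]    1    2    1    1    2    2    1    2    3    3

3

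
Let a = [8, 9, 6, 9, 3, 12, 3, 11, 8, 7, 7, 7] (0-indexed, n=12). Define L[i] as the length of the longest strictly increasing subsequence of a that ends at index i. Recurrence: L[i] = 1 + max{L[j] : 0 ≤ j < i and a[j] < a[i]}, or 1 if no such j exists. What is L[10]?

2

   i    0    1    2    3    4    5    6    7    8    9   10   11
a[i]    8    9    6    9    3   12    3   11    8    7    7    7
L[i]    1    2    1    2    1    3    1    3    2    2    2    2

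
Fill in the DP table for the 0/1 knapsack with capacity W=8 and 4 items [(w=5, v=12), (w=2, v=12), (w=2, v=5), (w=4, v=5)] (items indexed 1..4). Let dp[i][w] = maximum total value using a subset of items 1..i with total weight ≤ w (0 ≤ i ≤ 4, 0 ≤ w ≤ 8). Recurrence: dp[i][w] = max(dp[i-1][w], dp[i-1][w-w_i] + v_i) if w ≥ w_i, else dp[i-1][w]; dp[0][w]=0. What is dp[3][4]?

17

i\w   0   1   2   3   4   5   6   7   8
  0   0   0   0   0   0   0   0   0   0
  1   0   0   0   0   0  12  12  12  12
  2   0   0  12  12  12  12  12  24  24
  3   0   0  12  12  17  17  17  24  24
  4   0   0  12  12  17  17  17  24  24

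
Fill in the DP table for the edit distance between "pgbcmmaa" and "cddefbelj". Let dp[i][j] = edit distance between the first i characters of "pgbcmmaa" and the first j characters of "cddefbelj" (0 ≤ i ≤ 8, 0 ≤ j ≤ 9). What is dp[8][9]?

9

   ''  c  d  d  e  f  b  e  l  j
''  0  1  2  3  4  5  6  7  8  9
 p  1  1  2  3  4  5  6  7  8  9
 g  2  2  2  3  4  5  6  7  8  9
 b  3  3  3  3  4  5  5  6  7  8
 c  4  3  4  4  4  5  6  6  7  8
 m  5  4  4  5  5  5  6  7  7  8
 m  6  5  5  5  6  6  6  7  8  8
 a  7  6  6  6  6  7  7  7  8  9
 a  8  7  7  7  7  7  8  8  8  9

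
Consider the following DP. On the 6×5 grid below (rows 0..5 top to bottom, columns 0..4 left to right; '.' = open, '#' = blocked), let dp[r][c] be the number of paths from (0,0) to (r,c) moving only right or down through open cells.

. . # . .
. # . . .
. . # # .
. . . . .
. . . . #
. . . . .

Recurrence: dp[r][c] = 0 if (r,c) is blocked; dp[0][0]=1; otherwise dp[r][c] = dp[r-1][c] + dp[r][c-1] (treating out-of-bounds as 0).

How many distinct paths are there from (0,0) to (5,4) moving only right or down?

r\c   0   1   2   3   4
  0   1   1   0   0   0
  1   1   0   0   0   0
  2   1   1   0   0   0
  3   1   2   2   2   2
  4   1   3   5   7   0
  5   1   4   9  16  16

16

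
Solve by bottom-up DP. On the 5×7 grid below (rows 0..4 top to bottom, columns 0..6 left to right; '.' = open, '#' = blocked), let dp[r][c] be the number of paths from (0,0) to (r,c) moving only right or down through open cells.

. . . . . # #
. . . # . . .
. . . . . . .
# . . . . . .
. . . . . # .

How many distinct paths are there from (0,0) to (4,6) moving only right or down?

r\c   0   1   2   3   4   5   6
  0   1   1   1   1   1   0   0
  1   1   2   3   0   1   1   1
  2   1   3   6   6   7   8   9
  3   0   3   9  15  22  30  39
  4   0   3  12  27  49   0  39

39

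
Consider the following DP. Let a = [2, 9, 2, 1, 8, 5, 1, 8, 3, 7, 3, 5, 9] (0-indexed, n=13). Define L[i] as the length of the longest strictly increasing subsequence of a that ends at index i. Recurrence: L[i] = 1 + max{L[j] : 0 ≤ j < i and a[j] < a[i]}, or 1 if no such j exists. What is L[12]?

   i    0    1    2    3    4    5    6    7    8    9   10   11   12
a[i]    2    9    2    1    8    5    1    8    3    7    3    5    9
L[i]    1    2    1    1    2    2    1    3    2    3    2    3    4

4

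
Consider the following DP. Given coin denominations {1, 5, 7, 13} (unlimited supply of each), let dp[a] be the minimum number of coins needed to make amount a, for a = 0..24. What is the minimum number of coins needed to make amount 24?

4

 a  0  1  2  3  4  5  6  7  8  9 10 11 12 13 14 15 16 17 18 19 20 21 22 23 24
dp  0  1  2  3  4  1  2  1  2  3  2  3  2  1  2  3  4  3  2  3  2  3  4  3  4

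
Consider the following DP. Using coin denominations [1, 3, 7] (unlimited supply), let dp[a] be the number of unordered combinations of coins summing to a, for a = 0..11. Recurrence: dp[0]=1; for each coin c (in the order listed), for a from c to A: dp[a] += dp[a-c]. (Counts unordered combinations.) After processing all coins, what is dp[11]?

6

after  coin     0     1     2     3     4     5     6     7     8     9    10    11
          1     1     1     1     1     1     1     1     1     1     1     1     1
          3     1     1     1     2     2     2     3     3     3     4     4     4
          7     1     1     1     2     2     2     3     4     4     5     6     6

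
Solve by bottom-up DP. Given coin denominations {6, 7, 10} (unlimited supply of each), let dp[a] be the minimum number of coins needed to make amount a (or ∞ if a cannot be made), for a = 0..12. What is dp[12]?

2

 a  0  1  2  3  4  5  6  7  8  9 10 11 12
dp  0  -  -  -  -  -  1  1  -  -  1  -  2
(- denotes ∞ / unreachable)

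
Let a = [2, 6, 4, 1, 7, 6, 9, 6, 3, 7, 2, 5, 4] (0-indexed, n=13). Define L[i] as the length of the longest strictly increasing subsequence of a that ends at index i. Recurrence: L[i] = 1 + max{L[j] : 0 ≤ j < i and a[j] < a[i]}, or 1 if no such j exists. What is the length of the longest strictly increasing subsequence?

4

   i    0    1    2    3    4    5    6    7    8    9   10   11   12
a[i]    2    6    4    1    7    6    9    6    3    7    2    5    4
L[i]    1    2    2    1    3    3    4    3    2    4    2    3    3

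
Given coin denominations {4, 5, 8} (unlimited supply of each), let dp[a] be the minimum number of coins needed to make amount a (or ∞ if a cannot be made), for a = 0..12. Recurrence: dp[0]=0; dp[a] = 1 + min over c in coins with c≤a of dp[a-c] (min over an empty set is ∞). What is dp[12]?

2

 a  0  1  2  3  4  5  6  7  8  9 10 11 12
dp  0  -  -  -  1  1  -  -  1  2  2  -  2
(- denotes ∞ / unreachable)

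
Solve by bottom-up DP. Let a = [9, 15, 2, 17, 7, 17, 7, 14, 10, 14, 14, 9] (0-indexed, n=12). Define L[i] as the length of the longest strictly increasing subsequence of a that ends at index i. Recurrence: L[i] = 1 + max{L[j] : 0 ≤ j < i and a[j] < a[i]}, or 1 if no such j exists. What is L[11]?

3

   i    0    1    2    3    4    5    6    7    8    9   10   11
a[i]    9   15    2   17    7   17    7   14   10   14   14    9
L[i]    1    2    1    3    2    3    2    3    3    4    4    3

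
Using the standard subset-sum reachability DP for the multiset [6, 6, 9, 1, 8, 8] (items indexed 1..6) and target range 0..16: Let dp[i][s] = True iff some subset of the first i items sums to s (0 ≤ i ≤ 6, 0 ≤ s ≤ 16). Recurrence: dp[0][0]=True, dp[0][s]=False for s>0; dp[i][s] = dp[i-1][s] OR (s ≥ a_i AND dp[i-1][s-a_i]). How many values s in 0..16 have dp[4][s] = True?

i\s   0   1   2   3   4   5   6   7   8   9  10  11  12  13  14  15  16
  0   T   F   F   F   F   F   F   F   F   F   F   F   F   F   F   F   F
  1   T   F   F   F   F   F   T   F   F   F   F   F   F   F   F   F   F
  2   T   F   F   F   F   F   T   F   F   F   F   F   T   F   F   F   F
  3   T   F   F   F   F   F   T   F   F   T   F   F   T   F   F   T   F
  4   T   T   F   F   F   F   T   T   F   T   T   F   T   T   F   T   T
  5   T   T   F   F   F   F   T   T   T   T   T   F   T   T   T   T   T
  6   T   T   F   F   F   F   T   T   T   T   T   F   T   T   T   T   T

10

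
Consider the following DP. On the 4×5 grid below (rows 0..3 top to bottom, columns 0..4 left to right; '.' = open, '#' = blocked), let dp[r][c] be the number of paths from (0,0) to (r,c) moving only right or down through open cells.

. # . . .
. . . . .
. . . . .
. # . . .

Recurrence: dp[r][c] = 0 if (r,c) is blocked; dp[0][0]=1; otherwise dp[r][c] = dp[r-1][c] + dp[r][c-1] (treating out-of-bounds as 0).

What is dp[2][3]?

4

r\c   0   1   2   3   4
  0   1   0   0   0   0
  1   1   1   1   1   1
  2   1   2   3   4   5
  3   1   0   3   7  12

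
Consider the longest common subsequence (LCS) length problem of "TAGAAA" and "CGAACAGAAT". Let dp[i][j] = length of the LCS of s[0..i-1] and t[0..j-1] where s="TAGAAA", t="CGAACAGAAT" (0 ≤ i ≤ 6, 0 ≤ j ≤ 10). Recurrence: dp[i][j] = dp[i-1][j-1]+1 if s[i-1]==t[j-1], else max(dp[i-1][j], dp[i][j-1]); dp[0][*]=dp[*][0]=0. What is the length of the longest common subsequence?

   ''  C  G  A  A  C  A  G  A  A  T
''  0  0  0  0  0  0  0  0  0  0  0
 T  0  0  0  0  0  0  0  0  0  0  1
 A  0  0  0  1  1  1  1  1  1  1  1
 G  0  0  1  1  1  1  1  2  2  2  2
 A  0  0  1  2  2  2  2  2  3  3  3
 A  0  0  1  2  3  3  3  3  3  4  4
 A  0  0  1  2  3  3  4  4  4  4  4

4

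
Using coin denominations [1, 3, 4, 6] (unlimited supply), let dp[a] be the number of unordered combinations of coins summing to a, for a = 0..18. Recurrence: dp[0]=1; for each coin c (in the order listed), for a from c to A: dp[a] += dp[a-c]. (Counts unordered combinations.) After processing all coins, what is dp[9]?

after  coin     0     1     2     3     4     5     6     7     8     9    10    11    12    13    14    15    16    17    18
          1     1     1     1     1     1     1     1     1     1     1     1     1     1     1     1     1     1     1     1
          3     1     1     1     2     2     2     3     3     3     4     4     4     5     5     5     6     6     6     7
          4     1     1     1     2     3     3     4     5     6     7     8     9    11    12    13    15    17    18    20
          6     1     1     1     2     3     3     5     6     7     9    11    12    16    18    20    24    28    30    36

9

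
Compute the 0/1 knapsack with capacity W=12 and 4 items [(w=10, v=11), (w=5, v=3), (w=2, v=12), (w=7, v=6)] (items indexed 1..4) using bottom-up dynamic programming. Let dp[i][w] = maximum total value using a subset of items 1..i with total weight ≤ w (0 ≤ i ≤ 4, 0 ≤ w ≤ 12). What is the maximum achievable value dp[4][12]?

i\w   0   1   2   3   4   5   6   7   8   9  10  11  12
  0   0   0   0   0   0   0   0   0   0   0   0   0   0
  1   0   0   0   0   0   0   0   0   0   0  11  11  11
  2   0   0   0   0   0   3   3   3   3   3  11  11  11
  3   0   0  12  12  12  12  12  15  15  15  15  15  23
  4   0   0  12  12  12  12  12  15  15  18  18  18  23

23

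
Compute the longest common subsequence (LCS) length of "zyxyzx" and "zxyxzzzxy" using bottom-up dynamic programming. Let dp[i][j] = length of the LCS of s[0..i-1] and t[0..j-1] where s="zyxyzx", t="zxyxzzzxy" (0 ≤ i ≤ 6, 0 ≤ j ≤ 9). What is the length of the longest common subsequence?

5

   ''  z  x  y  x  z  z  z  x  y
''  0  0  0  0  0  0  0  0  0  0
 z  0  1  1  1  1  1  1  1  1  1
 y  0  1  1  2  2  2  2  2  2  2
 x  0  1  2  2  3  3  3  3  3  3
 y  0  1  2  3  3  3  3  3  3  4
 z  0  1  2  3  3  4  4  4  4  4
 x  0  1  2  3  4  4  4  4  5  5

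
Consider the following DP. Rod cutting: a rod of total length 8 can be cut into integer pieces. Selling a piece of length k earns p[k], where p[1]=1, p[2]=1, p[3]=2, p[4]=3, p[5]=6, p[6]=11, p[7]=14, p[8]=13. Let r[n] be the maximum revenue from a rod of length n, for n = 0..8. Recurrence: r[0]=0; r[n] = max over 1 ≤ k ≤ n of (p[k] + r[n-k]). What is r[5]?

   n    0    1    2    3    4    5    6    7    8
r[n]    0    1    2    3    4    6   11   14   15

6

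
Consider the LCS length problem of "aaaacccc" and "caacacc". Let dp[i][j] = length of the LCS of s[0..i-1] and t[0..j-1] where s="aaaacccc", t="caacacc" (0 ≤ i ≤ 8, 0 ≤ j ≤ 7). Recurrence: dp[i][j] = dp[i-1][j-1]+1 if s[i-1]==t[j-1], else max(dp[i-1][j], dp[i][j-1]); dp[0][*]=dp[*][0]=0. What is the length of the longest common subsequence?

   ''  c  a  a  c  a  c  c
''  0  0  0  0  0  0  0  0
 a  0  0  1  1  1  1  1  1
 a  0  0  1  2  2  2  2  2
 a  0  0  1  2  2  3  3  3
 a  0  0  1  2  2  3  3  3
 c  0  1  1  2  3  3  4  4
 c  0  1  1  2  3  3  4  5
 c  0  1  1  2  3  3  4  5
 c  0  1  1  2  3  3  4  5

5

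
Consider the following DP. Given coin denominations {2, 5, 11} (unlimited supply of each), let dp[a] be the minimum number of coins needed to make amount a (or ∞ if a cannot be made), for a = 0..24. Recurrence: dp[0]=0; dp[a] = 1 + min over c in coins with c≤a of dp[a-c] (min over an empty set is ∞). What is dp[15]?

 a  0  1  2  3  4  5  6  7  8  9 10 11 12 13 14 15 16 17 18 19 20 21 22 23 24
dp  0  -  1  -  2  1  3  2  4  3  2  1  3  2  4  3  2  4  3  5  4  3  2  4  3
(- denotes ∞ / unreachable)

3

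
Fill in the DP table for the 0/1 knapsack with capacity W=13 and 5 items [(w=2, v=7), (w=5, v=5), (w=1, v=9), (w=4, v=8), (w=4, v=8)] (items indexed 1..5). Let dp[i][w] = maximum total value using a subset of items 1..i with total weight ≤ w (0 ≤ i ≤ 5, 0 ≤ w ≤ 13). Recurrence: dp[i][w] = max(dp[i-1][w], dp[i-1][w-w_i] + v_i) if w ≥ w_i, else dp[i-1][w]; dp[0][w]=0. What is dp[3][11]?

i\w   0   1   2   3   4   5   6   7   8   9  10  11  12  13
  0   0   0   0   0   0   0   0   0   0   0   0   0   0   0
  1   0   0   7   7   7   7   7   7   7   7   7   7   7   7
  2   0   0   7   7   7   7   7  12  12  12  12  12  12  12
  3   0   9   9  16  16  16  16  16  21  21  21  21  21  21
  4   0   9   9  16  16  17  17  24  24  24  24  24  29  29
  5   0   9   9  16  16  17  17  24  24  25  25  32  32  32

21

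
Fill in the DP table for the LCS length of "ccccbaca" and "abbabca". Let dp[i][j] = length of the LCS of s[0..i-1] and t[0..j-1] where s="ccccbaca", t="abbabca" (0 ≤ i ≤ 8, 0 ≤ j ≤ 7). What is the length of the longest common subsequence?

4

   ''  a  b  b  a  b  c  a
''  0  0  0  0  0  0  0  0
 c  0  0  0  0  0  0  1  1
 c  0  0  0  0  0  0  1  1
 c  0  0  0  0  0  0  1  1
 c  0  0  0  0  0  0  1  1
 b  0  0  1  1  1  1  1  1
 a  0  1  1  1  2  2  2  2
 c  0  1  1  1  2  2  3  3
 a  0  1  1  1  2  2  3  4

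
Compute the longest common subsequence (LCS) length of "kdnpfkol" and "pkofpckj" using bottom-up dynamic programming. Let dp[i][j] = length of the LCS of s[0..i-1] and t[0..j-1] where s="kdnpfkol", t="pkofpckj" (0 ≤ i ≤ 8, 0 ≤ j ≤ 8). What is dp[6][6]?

2

   ''  p  k  o  f  p  c  k  j
''  0  0  0  0  0  0  0  0  0
 k  0  0  1  1  1  1  1  1  1
 d  0  0  1  1  1  1  1  1  1
 n  0  0  1  1  1  1  1  1  1
 p  0  1  1  1  1  2  2  2  2
 f  0  1  1  1  2  2  2  2  2
 k  0  1  2  2  2  2  2  3  3
 o  0  1  2  3  3  3  3  3  3
 l  0  1  2  3  3  3  3  3  3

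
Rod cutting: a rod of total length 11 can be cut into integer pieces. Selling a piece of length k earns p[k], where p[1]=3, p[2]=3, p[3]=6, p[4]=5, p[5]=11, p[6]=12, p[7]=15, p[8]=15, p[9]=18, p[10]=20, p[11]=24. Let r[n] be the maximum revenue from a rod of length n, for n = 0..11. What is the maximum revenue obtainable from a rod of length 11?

   n    0    1    2    3    4    5    6    7    8    9   10   11
r[n]    0    3    6    9   12   15   18   21   24   27   30   33

33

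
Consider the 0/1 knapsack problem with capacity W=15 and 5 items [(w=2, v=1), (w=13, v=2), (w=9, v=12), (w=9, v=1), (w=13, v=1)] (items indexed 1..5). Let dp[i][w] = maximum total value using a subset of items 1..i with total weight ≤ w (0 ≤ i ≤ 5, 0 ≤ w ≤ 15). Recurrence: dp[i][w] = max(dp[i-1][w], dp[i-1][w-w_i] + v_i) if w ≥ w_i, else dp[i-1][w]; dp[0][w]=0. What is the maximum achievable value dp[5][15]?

13

i\w   0   1   2   3   4   5   6   7   8   9  10  11  12  13  14  15
  0   0   0   0   0   0   0   0   0   0   0   0   0   0   0   0   0
  1   0   0   1   1   1   1   1   1   1   1   1   1   1   1   1   1
  2   0   0   1   1   1   1   1   1   1   1   1   1   1   2   2   3
  3   0   0   1   1   1   1   1   1   1  12  12  13  13  13  13  13
  4   0   0   1   1   1   1   1   1   1  12  12  13  13  13  13  13
  5   0   0   1   1   1   1   1   1   1  12  12  13  13  13  13  13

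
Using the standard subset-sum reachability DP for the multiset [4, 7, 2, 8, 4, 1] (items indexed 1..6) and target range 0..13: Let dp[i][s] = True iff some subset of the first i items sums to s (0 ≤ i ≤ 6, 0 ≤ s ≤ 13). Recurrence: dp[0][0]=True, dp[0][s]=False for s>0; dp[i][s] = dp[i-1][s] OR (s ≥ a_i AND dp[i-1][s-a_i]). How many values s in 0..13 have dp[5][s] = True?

11

i\s   0   1   2   3   4   5   6   7   8   9  10  11  12  13
  0   T   F   F   F   F   F   F   F   F   F   F   F   F   F
  1   T   F   F   F   T   F   F   F   F   F   F   F   F   F
  2   T   F   F   F   T   F   F   T   F   F   F   T   F   F
  3   T   F   T   F   T   F   T   T   F   T   F   T   F   T
  4   T   F   T   F   T   F   T   T   T   T   T   T   T   T
  5   T   F   T   F   T   F   T   T   T   T   T   T   T   T
  6   T   T   T   T   T   T   T   T   T   T   T   T   T   T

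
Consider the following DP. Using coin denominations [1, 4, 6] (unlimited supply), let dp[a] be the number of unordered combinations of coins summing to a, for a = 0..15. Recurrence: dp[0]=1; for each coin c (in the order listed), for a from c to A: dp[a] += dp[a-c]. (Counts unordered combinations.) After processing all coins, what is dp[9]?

4

after  coin     0     1     2     3     4     5     6     7     8     9    10    11    12    13    14    15
          1     1     1     1     1     1     1     1     1     1     1     1     1     1     1     1     1
          4     1     1     1     1     2     2     2     2     3     3     3     3     4     4     4     4
          6     1     1     1     1     2     2     3     3     4     4     5     5     7     7     8     8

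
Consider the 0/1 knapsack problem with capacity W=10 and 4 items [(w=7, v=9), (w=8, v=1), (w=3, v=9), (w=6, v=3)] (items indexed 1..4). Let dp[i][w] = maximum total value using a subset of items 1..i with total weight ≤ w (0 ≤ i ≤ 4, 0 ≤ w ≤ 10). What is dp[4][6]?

i\w   0   1   2   3   4   5   6   7   8   9  10
  0   0   0   0   0   0   0   0   0   0   0   0
  1   0   0   0   0   0   0   0   9   9   9   9
  2   0   0   0   0   0   0   0   9   9   9   9
  3   0   0   0   9   9   9   9   9   9   9  18
  4   0   0   0   9   9   9   9   9   9  12  18

9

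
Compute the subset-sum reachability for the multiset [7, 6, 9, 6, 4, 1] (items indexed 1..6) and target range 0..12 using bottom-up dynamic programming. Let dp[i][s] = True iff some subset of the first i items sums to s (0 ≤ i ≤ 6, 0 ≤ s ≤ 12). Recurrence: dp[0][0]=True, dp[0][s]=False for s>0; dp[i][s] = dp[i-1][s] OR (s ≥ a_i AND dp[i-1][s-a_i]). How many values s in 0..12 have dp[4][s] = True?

5

i\s   0   1   2   3   4   5   6   7   8   9  10  11  12
  0   T   F   F   F   F   F   F   F   F   F   F   F   F
  1   T   F   F   F   F   F   F   T   F   F   F   F   F
  2   T   F   F   F   F   F   T   T   F   F   F   F   F
  3   T   F   F   F   F   F   T   T   F   T   F   F   F
  4   T   F   F   F   F   F   T   T   F   T   F   F   T
  5   T   F   F   F   T   F   T   T   F   T   T   T   T
  6   T   T   F   F   T   T   T   T   T   T   T   T   T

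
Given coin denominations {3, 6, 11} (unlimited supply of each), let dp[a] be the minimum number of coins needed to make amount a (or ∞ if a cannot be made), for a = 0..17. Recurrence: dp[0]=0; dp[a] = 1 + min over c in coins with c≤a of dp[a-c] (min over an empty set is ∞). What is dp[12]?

2

 a  0  1  2  3  4  5  6  7  8  9 10 11 12 13 14 15 16 17
dp  0  -  -  1  -  -  1  -  -  2  -  1  2  -  2  3  -  2
(- denotes ∞ / unreachable)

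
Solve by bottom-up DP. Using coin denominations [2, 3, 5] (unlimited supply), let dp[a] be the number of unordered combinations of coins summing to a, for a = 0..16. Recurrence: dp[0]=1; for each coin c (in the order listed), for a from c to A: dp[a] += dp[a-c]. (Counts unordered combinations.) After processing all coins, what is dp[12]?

5

after  coin     0     1     2     3     4     5     6     7     8     9    10    11    12    13    14    15    16
          2     1     0     1     0     1     0     1     0     1     0     1     0     1     0     1     0     1
          3     1     0     1     1     1     1     2     1     2     2     2     2     3     2     3     3     3
          5     1     0     1     1     1     2     2     2     3     3     4     4     5     5     6     7     7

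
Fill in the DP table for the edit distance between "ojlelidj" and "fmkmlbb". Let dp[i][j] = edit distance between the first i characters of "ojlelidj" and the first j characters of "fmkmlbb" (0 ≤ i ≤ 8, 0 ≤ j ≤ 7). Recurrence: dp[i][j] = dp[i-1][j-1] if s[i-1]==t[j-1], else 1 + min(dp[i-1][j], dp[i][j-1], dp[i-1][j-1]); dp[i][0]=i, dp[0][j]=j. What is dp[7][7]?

6

   ''  f  m  k  m  l  b  b
''  0  1  2  3  4  5  6  7
 o  1  1  2  3  4  5  6  7
 j  2  2  2  3  4  5  6  7
 l  3  3  3  3  4  4  5  6
 e  4  4  4  4  4  5  5  6
 l  5  5  5  5  5  4  5  6
 i  6  6  6  6  6  5  5  6
 d  7  7  7  7  7  6  6  6
 j  8  8  8  8  8  7  7  7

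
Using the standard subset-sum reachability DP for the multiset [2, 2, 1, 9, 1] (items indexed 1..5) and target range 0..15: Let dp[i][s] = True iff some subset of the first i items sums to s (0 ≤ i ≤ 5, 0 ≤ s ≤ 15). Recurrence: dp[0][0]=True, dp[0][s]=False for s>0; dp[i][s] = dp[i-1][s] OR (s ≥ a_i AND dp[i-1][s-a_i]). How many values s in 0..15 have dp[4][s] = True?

12

i\s   0   1   2   3   4   5   6   7   8   9  10  11  12  13  14  15
  0   T   F   F   F   F   F   F   F   F   F   F   F   F   F   F   F
  1   T   F   T   F   F   F   F   F   F   F   F   F   F   F   F   F
  2   T   F   T   F   T   F   F   F   F   F   F   F   F   F   F   F
  3   T   T   T   T   T   T   F   F   F   F   F   F   F   F   F   F
  4   T   T   T   T   T   T   F   F   F   T   T   T   T   T   T   F
  5   T   T   T   T   T   T   T   F   F   T   T   T   T   T   T   T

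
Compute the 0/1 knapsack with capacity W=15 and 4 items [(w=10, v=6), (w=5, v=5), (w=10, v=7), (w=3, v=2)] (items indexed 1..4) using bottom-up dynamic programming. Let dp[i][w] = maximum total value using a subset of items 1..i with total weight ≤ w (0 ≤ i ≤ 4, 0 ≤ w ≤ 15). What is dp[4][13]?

9

i\w   0   1   2   3   4   5   6   7   8   9  10  11  12  13  14  15
  0   0   0   0   0   0   0   0   0   0   0   0   0   0   0   0   0
  1   0   0   0   0   0   0   0   0   0   0   6   6   6   6   6   6
  2   0   0   0   0   0   5   5   5   5   5   6   6   6   6   6  11
  3   0   0   0   0   0   5   5   5   5   5   7   7   7   7   7  12
  4   0   0   0   2   2   5   5   5   7   7   7   7   7   9   9  12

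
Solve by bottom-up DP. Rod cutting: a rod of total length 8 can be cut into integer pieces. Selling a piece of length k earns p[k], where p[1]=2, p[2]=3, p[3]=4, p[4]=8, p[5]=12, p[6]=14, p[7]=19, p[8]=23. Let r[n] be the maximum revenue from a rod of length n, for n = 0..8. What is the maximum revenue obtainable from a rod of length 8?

   n    0    1    2    3    4    5    6    7    8
r[n]    0    2    4    6    8   12   14   19   23

23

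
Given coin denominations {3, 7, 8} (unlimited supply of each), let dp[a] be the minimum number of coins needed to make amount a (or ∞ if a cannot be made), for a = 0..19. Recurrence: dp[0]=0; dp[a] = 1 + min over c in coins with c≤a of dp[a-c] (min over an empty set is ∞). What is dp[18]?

3

 a  0  1  2  3  4  5  6  7  8  9 10 11 12 13 14 15 16 17 18 19
dp  0  -  -  1  -  -  2  1  1  3  2  2  4  3  2  2  2  3  3  3
(- denotes ∞ / unreachable)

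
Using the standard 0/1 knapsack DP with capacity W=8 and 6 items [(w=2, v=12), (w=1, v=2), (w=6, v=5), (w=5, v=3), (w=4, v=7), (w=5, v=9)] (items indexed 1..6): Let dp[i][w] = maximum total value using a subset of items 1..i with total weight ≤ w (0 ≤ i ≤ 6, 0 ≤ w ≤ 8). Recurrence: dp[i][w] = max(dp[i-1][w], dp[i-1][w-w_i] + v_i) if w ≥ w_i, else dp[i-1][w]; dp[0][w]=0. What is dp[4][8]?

i\w   0   1   2   3   4   5   6   7   8
  0   0   0   0   0   0   0   0   0   0
  1   0   0  12  12  12  12  12  12  12
  2   0   2  12  14  14  14  14  14  14
  3   0   2  12  14  14  14  14  14  17
  4   0   2  12  14  14  14  14  15  17
  5   0   2  12  14  14  14  19  21  21
  6   0   2  12  14  14  14  19  21  23

17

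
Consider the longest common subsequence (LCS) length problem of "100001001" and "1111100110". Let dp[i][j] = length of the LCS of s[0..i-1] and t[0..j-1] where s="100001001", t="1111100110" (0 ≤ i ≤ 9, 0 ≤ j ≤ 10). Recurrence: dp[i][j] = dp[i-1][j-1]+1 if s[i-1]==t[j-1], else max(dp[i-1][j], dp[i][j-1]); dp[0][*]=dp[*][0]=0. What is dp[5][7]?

   ''  1  1  1  1  1  0  0  1  1  0
''  0  0  0  0  0  0  0  0  0  0  0
 1  0  1  1  1  1  1  1  1  1  1  1
 0  0  1  1  1  1  1  2  2  2  2  2
 0  0  1  1  1  1  1  2  3  3  3  3
 0  0  1  1  1  1  1  2  3  3  3  4
 0  0  1  1  1  1  1  2  3  3  3  4
 1  0  1  2  2  2  2  2  3  4  4  4
 0  0  1  2  2  2  2  3  3  4  4  5
 0  0  1  2  2  2  2  3  4  4  4  5
 1  0  1  2  3  3  3  3  4  5  5  5

3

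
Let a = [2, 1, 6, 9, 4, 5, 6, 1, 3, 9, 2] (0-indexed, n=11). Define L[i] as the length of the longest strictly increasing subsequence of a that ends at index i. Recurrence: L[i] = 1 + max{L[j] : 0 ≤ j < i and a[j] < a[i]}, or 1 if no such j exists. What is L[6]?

4

   i    0    1    2    3    4    5    6    7    8    9   10
a[i]    2    1    6    9    4    5    6    1    3    9    2
L[i]    1    1    2    3    2    3    4    1    2    5    2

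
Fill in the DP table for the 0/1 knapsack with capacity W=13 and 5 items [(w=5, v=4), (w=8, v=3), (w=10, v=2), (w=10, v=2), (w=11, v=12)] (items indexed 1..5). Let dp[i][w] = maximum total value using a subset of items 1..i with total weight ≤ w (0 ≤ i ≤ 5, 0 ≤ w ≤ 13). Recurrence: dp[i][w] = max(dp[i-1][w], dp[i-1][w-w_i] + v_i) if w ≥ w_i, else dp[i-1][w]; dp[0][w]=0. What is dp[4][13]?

i\w   0   1   2   3   4   5   6   7   8   9  10  11  12  13
  0   0   0   0   0   0   0   0   0   0   0   0   0   0   0
  1   0   0   0   0   0   4   4   4   4   4   4   4   4   4
  2   0   0   0   0   0   4   4   4   4   4   4   4   4   7
  3   0   0   0   0   0   4   4   4   4   4   4   4   4   7
  4   0   0   0   0   0   4   4   4   4   4   4   4   4   7
  5   0   0   0   0   0   4   4   4   4   4   4  12  12  12

7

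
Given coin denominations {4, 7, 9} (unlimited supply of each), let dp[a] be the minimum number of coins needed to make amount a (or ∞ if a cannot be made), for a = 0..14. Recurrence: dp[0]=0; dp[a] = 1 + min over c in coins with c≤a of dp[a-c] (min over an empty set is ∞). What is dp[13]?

 a  0  1  2  3  4  5  6  7  8  9 10 11 12 13 14
dp  0  -  -  -  1  -  -  1  2  1  -  2  3  2  2
(- denotes ∞ / unreachable)

2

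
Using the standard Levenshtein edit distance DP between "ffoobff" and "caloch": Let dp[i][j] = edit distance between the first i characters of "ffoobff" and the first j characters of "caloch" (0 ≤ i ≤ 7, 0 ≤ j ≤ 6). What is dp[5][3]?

   ''  c  a  l  o  c  h
''  0  1  2  3  4  5  6
 f  1  1  2  3  4  5  6
 f  2  2  2  3  4  5  6
 o  3  3  3  3  3  4  5
 o  4  4  4  4  3  4  5
 b  5  5  5  5  4  4  5
 f  6  6  6  6  5  5  5
 f  7  7  7  7  6  6  6

5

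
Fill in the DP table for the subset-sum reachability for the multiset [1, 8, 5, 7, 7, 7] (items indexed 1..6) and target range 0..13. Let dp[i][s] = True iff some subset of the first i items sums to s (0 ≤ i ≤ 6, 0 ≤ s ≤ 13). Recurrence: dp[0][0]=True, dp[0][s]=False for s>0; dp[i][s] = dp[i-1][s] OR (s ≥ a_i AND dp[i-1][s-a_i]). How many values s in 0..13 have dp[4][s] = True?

i\s   0   1   2   3   4   5   6   7   8   9  10  11  12  13
  0   T   F   F   F   F   F   F   F   F   F   F   F   F   F
  1   T   T   F   F   F   F   F   F   F   F   F   F   F   F
  2   T   T   F   F   F   F   F   F   T   T   F   F   F   F
  3   T   T   F   F   F   T   T   F   T   T   F   F   F   T
  4   T   T   F   F   F   T   T   T   T   T   F   F   T   T
  5   T   T   F   F   F   T   T   T   T   T   F   F   T   T
  6   T   T   F   F   F   T   T   T   T   T   F   F   T   T

9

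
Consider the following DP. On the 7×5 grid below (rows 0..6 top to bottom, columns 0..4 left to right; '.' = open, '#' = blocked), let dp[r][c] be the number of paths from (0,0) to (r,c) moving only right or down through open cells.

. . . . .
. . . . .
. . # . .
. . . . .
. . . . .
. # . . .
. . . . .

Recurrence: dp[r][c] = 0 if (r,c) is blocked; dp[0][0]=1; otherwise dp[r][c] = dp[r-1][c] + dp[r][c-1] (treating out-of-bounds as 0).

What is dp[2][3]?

4

r\c   0   1   2   3   4
  0   1   1   1   1   1
  1   1   2   3   4   5
  2   1   3   0   4   9
  3   1   4   4   8  17
  4   1   5   9  17  34
  5   1   0   9  26  60
  6   1   1  10  36  96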